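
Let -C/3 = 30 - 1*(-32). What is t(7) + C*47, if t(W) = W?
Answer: -8735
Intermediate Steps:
C = -186 (C = -3*(30 - 1*(-32)) = -3*(30 + 32) = -3*62 = -186)
t(7) + C*47 = 7 - 186*47 = 7 - 8742 = -8735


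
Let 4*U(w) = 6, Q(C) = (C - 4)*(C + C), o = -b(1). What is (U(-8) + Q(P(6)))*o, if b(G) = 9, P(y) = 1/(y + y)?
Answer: -61/8 ≈ -7.6250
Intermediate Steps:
P(y) = 1/(2*y)
o = -9 (o = -1*9 = -9)
Q(C) = 2*C*(-4 + C) (Q(C) = (-4 + C)*(2*C) = 2*C*(-4 + C))
U(w) = 3/2 (U(w) = (1/4)*6 = 3/2)
(U(-8) + Q(P(6)))*o = (3/2 + 2*((1/2)/6)*(-4 + (1/2)/6))*(-9) = (3/2 + 2*((1/2)*(1/6))*(-4 + (1/2)*(1/6)))*(-9) = (3/2 + 2*(1/12)*(-4 + 1/12))*(-9) = (3/2 + 2*(1/12)*(-47/12))*(-9) = (3/2 - 47/72)*(-9) = (61/72)*(-9) = -61/8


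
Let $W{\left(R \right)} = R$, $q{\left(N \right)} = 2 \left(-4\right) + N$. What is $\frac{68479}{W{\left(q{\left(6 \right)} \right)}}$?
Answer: $- \frac{68479}{2} \approx -34240.0$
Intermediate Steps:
$q{\left(N \right)} = -8 + N$
$\frac{68479}{W{\left(q{\left(6 \right)} \right)}} = \frac{68479}{-8 + 6} = \frac{68479}{-2} = 68479 \left(- \frac{1}{2}\right) = - \frac{68479}{2}$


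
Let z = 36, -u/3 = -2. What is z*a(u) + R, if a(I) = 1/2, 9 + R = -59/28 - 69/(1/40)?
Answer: -77087/28 ≈ -2753.1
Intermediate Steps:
R = -77591/28 (R = -9 + (-59/28 - 69/(1/40)) = -9 + (-59*1/28 - 69/1/40) = -9 + (-59/28 - 69*40) = -9 + (-59/28 - 2760) = -9 - 77339/28 = -77591/28 ≈ -2771.1)
u = 6 (u = -3*(-2) = 6)
a(I) = ½
z*a(u) + R = 36*(½) - 77591/28 = 18 - 77591/28 = -77087/28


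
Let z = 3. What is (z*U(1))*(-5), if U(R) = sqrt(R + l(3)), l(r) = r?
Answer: -30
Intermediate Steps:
U(R) = sqrt(3 + R) (U(R) = sqrt(R + 3) = sqrt(3 + R))
(z*U(1))*(-5) = (3*sqrt(3 + 1))*(-5) = (3*sqrt(4))*(-5) = (3*2)*(-5) = 6*(-5) = -30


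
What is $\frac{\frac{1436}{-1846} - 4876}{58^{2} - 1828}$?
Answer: $- \frac{750211}{236288} \approx -3.175$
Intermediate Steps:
$\frac{\frac{1436}{-1846} - 4876}{58^{2} - 1828} = \frac{1436 \left(- \frac{1}{1846}\right) - 4876}{3364 - 1828} = \frac{- \frac{718}{923} - 4876}{1536} = \left(- \frac{4501266}{923}\right) \frac{1}{1536} = - \frac{750211}{236288}$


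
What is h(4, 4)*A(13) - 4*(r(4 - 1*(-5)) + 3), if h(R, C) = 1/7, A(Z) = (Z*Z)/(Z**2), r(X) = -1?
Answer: -55/7 ≈ -7.8571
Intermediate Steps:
A(Z) = 1 (A(Z) = Z**2/Z**2 = 1)
h(R, C) = 1/7 (h(R, C) = 1*(1/7) = 1/7)
h(4, 4)*A(13) - 4*(r(4 - 1*(-5)) + 3) = (1/7)*1 - 4*(-1 + 3) = 1/7 - 4*2 = 1/7 - 8 = -55/7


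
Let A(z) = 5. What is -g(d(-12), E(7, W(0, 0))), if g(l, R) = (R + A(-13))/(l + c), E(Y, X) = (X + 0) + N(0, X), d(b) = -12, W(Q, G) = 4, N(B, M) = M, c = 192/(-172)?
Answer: 559/564 ≈ 0.99113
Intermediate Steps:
c = -48/43 (c = 192*(-1/172) = -48/43 ≈ -1.1163)
E(Y, X) = 2*X (E(Y, X) = (X + 0) + X = X + X = 2*X)
g(l, R) = (5 + R)/(-48/43 + l) (g(l, R) = (R + 5)/(l - 48/43) = (5 + R)/(-48/43 + l))
-g(d(-12), E(7, W(0, 0))) = -43*(5 + 2*4)/(-48 + 43*(-12)) = -43*(5 + 8)/(-48 - 516) = -43*13/(-564) = -43*(-1)*13/564 = -1*(-559/564) = 559/564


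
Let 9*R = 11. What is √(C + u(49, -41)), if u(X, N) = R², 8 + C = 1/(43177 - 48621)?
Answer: I*√3904802909/24498 ≈ 2.5508*I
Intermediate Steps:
R = 11/9 (R = (⅑)*11 = 11/9 ≈ 1.2222)
C = -43553/5444 (C = -8 + 1/(43177 - 48621) = -8 + 1/(-5444) = -8 - 1/5444 = -43553/5444 ≈ -8.0002)
u(X, N) = 121/81 (u(X, N) = (11/9)² = 121/81)
√(C + u(49, -41)) = √(-43553/5444 + 121/81) = √(-2869069/440964) = I*√3904802909/24498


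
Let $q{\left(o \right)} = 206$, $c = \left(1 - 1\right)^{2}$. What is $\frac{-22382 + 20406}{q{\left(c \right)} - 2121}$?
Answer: $\frac{1976}{1915} \approx 1.0319$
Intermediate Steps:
$c = 0$ ($c = 0^{2} = 0$)
$\frac{-22382 + 20406}{q{\left(c \right)} - 2121} = \frac{-22382 + 20406}{206 - 2121} = - \frac{1976}{-1915} = \left(-1976\right) \left(- \frac{1}{1915}\right) = \frac{1976}{1915}$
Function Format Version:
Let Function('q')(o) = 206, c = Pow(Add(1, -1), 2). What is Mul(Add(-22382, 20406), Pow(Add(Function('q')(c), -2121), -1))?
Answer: Rational(1976, 1915) ≈ 1.0319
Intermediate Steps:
c = 0 (c = Pow(0, 2) = 0)
Mul(Add(-22382, 20406), Pow(Add(Function('q')(c), -2121), -1)) = Mul(Add(-22382, 20406), Pow(Add(206, -2121), -1)) = Mul(-1976, Pow(-1915, -1)) = Mul(-1976, Rational(-1, 1915)) = Rational(1976, 1915)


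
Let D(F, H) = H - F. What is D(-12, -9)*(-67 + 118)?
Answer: 153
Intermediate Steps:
D(-12, -9)*(-67 + 118) = (-9 - 1*(-12))*(-67 + 118) = (-9 + 12)*51 = 3*51 = 153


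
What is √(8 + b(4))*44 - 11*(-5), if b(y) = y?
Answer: 55 + 88*√3 ≈ 207.42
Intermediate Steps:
√(8 + b(4))*44 - 11*(-5) = √(8 + 4)*44 - 11*(-5) = √12*44 + 55 = (2*√3)*44 + 55 = 88*√3 + 55 = 55 + 88*√3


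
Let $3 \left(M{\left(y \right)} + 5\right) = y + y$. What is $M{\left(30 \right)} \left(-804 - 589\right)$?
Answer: $-20895$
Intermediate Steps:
$M{\left(y \right)} = -5 + \frac{2 y}{3}$ ($M{\left(y \right)} = -5 + \frac{y + y}{3} = -5 + \frac{2 y}{3}$)
$M{\left(30 \right)} \left(-804 - 589\right) = \left(-5 + \frac{2}{3} \cdot 30\right) \left(-804 - 589\right) = \left(-5 + 20\right) \left(-1393\right) = 15 \left(-1393\right) = -20895$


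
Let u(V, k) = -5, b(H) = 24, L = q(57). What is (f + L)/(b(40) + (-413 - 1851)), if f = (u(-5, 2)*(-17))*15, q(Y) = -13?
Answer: -631/1120 ≈ -0.56339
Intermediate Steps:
L = -13
f = 1275 (f = -5*(-17)*15 = 85*15 = 1275)
(f + L)/(b(40) + (-413 - 1851)) = (1275 - 13)/(24 + (-413 - 1851)) = 1262/(24 - 2264) = 1262/(-2240) = 1262*(-1/2240) = -631/1120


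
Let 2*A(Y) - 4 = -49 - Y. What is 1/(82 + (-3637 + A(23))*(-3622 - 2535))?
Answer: 1/22602429 ≈ 4.4243e-8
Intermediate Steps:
A(Y) = -45/2 - Y/2 (A(Y) = 2 + (-49 - Y)/2 = 2 + (-49/2 - Y/2) = -45/2 - Y/2)
1/(82 + (-3637 + A(23))*(-3622 - 2535)) = 1/(82 + (-3637 + (-45/2 - ½*23))*(-3622 - 2535)) = 1/(82 + (-3637 + (-45/2 - 23/2))*(-6157)) = 1/(82 + (-3637 - 34)*(-6157)) = 1/(82 - 3671*(-6157)) = 1/(82 + 22602347) = 1/22602429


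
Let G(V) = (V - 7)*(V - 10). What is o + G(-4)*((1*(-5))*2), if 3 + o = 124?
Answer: -1419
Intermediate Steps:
o = 121 (o = -3 + 124 = 121)
G(V) = (-10 + V)*(-7 + V) (G(V) = (-7 + V)*(-10 + V) = (-10 + V)*(-7 + V))
o + G(-4)*((1*(-5))*2) = 121 + (70 + (-4)**2 - 17*(-4))*((1*(-5))*2) = 121 + (70 + 16 + 68)*(-5*2) = 121 + 154*(-10) = 121 - 1540 = -1419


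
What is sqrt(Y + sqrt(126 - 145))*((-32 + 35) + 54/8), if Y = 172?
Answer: 39*sqrt(172 + I*sqrt(19))/4 ≈ 127.88 + 1.6201*I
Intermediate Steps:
sqrt(Y + sqrt(126 - 145))*((-32 + 35) + 54/8) = sqrt(172 + sqrt(126 - 145))*((-32 + 35) + 54/8) = sqrt(172 + sqrt(-19))*(3 + 54*(1/8)) = sqrt(172 + I*sqrt(19))*(3 + 27/4) = sqrt(172 + I*sqrt(19))*(39/4) = 39*sqrt(172 + I*sqrt(19))/4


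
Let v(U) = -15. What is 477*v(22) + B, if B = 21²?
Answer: -6714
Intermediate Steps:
B = 441
477*v(22) + B = 477*(-15) + 441 = -7155 + 441 = -6714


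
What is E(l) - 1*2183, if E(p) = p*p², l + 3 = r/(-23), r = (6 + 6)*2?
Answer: -27364918/12167 ≈ -2249.1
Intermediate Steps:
r = 24 (r = 12*2 = 24)
l = -93/23 (l = -3 + 24/(-23) = -3 + 24*(-1/23) = -3 - 24/23 = -93/23 ≈ -4.0435)
E(p) = p³
E(l) - 1*2183 = (-93/23)³ - 1*2183 = -804357/12167 - 2183 = -27364918/12167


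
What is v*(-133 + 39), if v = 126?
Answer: -11844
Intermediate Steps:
v*(-133 + 39) = 126*(-133 + 39) = 126*(-94) = -11844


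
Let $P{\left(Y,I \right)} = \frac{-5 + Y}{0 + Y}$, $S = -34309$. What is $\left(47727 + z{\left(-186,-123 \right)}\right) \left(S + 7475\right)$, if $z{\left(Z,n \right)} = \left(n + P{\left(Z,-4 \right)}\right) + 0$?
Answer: $- \frac{118801296095}{93} \approx -1.2774 \cdot 10^{9}$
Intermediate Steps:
$P{\left(Y,I \right)} = \frac{-5 + Y}{Y}$
$z{\left(Z,n \right)} = n + \frac{-5 + Z}{Z}$ ($z{\left(Z,n \right)} = \left(n + \frac{-5 + Z}{Z}\right) + 0 = n + \frac{-5 + Z}{Z}$)
$\left(47727 + z{\left(-186,-123 \right)}\right) \left(S + 7475\right) = \left(47727 - \left(122 - \frac{5}{186}\right)\right) \left(-34309 + 7475\right) = \left(47727 - \frac{22687}{186}\right) \left(-26834\right) = \frac{8854535}{186} \left(-26834\right) = - \frac{118801296095}{93}$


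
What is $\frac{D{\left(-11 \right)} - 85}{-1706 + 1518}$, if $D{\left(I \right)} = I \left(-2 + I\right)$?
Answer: $- \frac{29}{94} \approx -0.30851$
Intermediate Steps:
$\frac{D{\left(-11 \right)} - 85}{-1706 + 1518} = \frac{- 11 \left(-2 - 11\right) - 85}{-1706 + 1518} = \frac{\left(-11\right) \left(-13\right) - 85}{-188} = \left(143 - 85\right) \left(- \frac{1}{188}\right) = 58 \left(- \frac{1}{188}\right) = - \frac{29}{94}$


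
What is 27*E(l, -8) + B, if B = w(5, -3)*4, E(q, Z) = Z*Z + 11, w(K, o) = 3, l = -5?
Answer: 2037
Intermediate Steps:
E(q, Z) = 11 + Z² (E(q, Z) = Z² + 11 = 11 + Z²)
B = 12 (B = 3*4 = 12)
27*E(l, -8) + B = 27*(11 + (-8)²) + 12 = 27*(11 + 64) + 12 = 27*75 + 12 = 2025 + 12 = 2037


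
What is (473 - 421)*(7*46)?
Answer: 16744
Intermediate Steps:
(473 - 421)*(7*46) = 52*322 = 16744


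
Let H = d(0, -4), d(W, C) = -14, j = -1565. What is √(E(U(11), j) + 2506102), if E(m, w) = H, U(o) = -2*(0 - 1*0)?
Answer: 2*√626522 ≈ 1583.1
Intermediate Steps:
U(o) = 0 (U(o) = -2*(0 + 0) = -2*0 = 0)
H = -14
E(m, w) = -14
√(E(U(11), j) + 2506102) = √(-14 + 2506102) = √2506088 = 2*√626522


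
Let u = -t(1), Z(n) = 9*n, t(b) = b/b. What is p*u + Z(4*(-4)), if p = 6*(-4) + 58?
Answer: -178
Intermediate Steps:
t(b) = 1
p = 34 (p = -24 + 58 = 34)
u = -1 (u = -1*1 = -1)
p*u + Z(4*(-4)) = 34*(-1) + 9*(4*(-4)) = -34 + 9*(-16) = -34 - 144 = -178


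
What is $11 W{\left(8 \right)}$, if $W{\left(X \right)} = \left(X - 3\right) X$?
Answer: $440$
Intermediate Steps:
$W{\left(X \right)} = X \left(-3 + X\right)$ ($W{\left(X \right)} = \left(-3 + X\right) X = X \left(-3 + X\right)$)
$11 W{\left(8 \right)} = 11 \cdot 8 \left(-3 + 8\right) = 11 \cdot 8 \cdot 5 = 11 \cdot 40 = 440$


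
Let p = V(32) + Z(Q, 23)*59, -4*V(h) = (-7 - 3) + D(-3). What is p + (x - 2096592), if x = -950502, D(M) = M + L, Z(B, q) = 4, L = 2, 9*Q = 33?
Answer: -12187421/4 ≈ -3.0469e+6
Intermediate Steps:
Q = 11/3 (Q = (⅑)*33 = 11/3 ≈ 3.6667)
D(M) = 2 + M (D(M) = M + 2 = 2 + M)
V(h) = 11/4 (V(h) = -((-7 - 3) + (2 - 3))/4 = -(-10 - 1)/4 = -¼*(-11) = 11/4)
p = 955/4 (p = 11/4 + 4*59 = 11/4 + 236 = 955/4 ≈ 238.75)
p + (x - 2096592) = 955/4 + (-950502 - 2096592) = 955/4 - 3047094 = -12187421/4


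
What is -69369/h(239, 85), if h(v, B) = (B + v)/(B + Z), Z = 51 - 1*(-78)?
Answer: -2474161/54 ≈ -45818.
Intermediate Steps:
Z = 129 (Z = 51 + 78 = 129)
h(v, B) = (B + v)/(129 + B) (h(v, B) = (B + v)/(B + 129) = (B + v)/(129 + B))
-69369/h(239, 85) = -69369*(129 + 85)/(85 + 239) = -69369/(324/214) = -69369/((1/214)*324) = -69369/162/107 = -69369*107/162 = -2474161/54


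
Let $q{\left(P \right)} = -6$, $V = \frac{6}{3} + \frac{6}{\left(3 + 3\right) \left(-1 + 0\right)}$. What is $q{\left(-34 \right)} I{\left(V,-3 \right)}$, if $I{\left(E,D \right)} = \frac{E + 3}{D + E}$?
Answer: $12$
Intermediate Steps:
$V = 1$ ($V = 6 \cdot \frac{1}{3} + \frac{6}{6 \left(-1\right)} = 2 + \frac{6}{-6} = 2 + 6 \left(- \frac{1}{6}\right) = 2 - 1 = 1$)
$I{\left(E,D \right)} = \frac{3 + E}{D + E}$
$q{\left(-34 \right)} I{\left(V,-3 \right)} = - 6 \frac{3 + 1}{-3 + 1} = - 6 \frac{1}{-2} \cdot 4 = - 6 \left(\left(- \frac{1}{2}\right) 4\right) = \left(-6\right) \left(-2\right) = 12$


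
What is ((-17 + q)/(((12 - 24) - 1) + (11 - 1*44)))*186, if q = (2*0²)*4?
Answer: 1581/23 ≈ 68.739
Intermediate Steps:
q = 0 (q = (2*0)*4 = 0*4 = 0)
((-17 + q)/(((12 - 24) - 1) + (11 - 1*44)))*186 = ((-17 + 0)/(((12 - 24) - 1) + (11 - 1*44)))*186 = -17/((-12 - 1) + (11 - 44))*186 = -17/(-13 - 33)*186 = -17/(-46)*186 = -17*(-1/46)*186 = (17/46)*186 = 1581/23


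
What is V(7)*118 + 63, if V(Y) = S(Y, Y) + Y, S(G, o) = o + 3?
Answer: 2069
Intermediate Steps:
S(G, o) = 3 + o
V(Y) = 3 + 2*Y (V(Y) = (3 + Y) + Y = 3 + 2*Y)
V(7)*118 + 63 = (3 + 2*7)*118 + 63 = (3 + 14)*118 + 63 = 17*118 + 63 = 2006 + 63 = 2069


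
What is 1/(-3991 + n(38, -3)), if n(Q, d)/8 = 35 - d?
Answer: -1/3687 ≈ -0.00027122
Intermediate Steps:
n(Q, d) = 280 - 8*d (n(Q, d) = 8*(35 - d) = 280 - 8*d)
1/(-3991 + n(38, -3)) = 1/(-3991 + (280 - 8*(-3))) = 1/(-3991 + (280 + 24)) = 1/(-3991 + 304) = 1/(-3687) = -1/3687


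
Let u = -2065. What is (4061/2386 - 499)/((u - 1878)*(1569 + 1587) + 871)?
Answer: 1186553/29689563482 ≈ 3.9965e-5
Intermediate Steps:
(4061/2386 - 499)/((u - 1878)*(1569 + 1587) + 871) = (4061/2386 - 499)/((-2065 - 1878)*(1569 + 1587) + 871) = (4061*(1/2386) - 499)/(-3943*3156 + 871) = (4061/2386 - 499)/(-12444108 + 871) = -1186553/2386/(-12443237) = -1186553/2386*(-1/12443237) = 1186553/29689563482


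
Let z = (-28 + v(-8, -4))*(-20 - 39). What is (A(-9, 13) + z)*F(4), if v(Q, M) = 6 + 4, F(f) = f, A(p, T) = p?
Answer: 4212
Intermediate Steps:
v(Q, M) = 10
z = 1062 (z = (-28 + 10)*(-20 - 39) = -18*(-59) = 1062)
(A(-9, 13) + z)*F(4) = (-9 + 1062)*4 = 1053*4 = 4212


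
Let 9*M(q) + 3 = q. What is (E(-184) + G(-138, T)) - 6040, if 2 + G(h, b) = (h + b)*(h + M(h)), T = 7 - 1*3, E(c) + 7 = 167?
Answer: 44128/3 ≈ 14709.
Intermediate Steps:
E(c) = 160 (E(c) = -7 + 167 = 160)
M(q) = -1/3 + q/9
T = 4 (T = 7 - 3 = 4)
G(h, b) = -2 + (-1/3 + 10*h/9)*(b + h) (G(h, b) = -2 + (h + b)*(h + (-1/3 + h/9)) = -2 + (b + h)*(-1/3 + 10*h/9) = -2 + (-1/3 + 10*h/9)*(b + h))
(E(-184) + G(-138, T)) - 6040 = (160 + (-2 - 1/3*4 - 1/3*(-138) + (10/9)*(-138)**2 + (10/9)*4*(-138))) - 6040 = (160 + (-2 - 4/3 + 46 + (10/9)*19044 - 1840/3)) - 6040 = (160 + (-2 - 4/3 + 46 + 21160 - 1840/3)) - 6040 = (160 + 61768/3) - 6040 = 62248/3 - 6040 = 44128/3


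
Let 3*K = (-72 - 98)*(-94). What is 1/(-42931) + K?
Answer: 686037377/128793 ≈ 5326.7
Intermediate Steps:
K = 15980/3 (K = ((-72 - 98)*(-94))/3 = (-170*(-94))/3 = (⅓)*15980 = 15980/3 ≈ 5326.7)
1/(-42931) + K = 1/(-42931) + 15980/3 = -1/42931 + 15980/3 = 686037377/128793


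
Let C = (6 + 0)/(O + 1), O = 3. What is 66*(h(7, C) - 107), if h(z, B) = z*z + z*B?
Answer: -3135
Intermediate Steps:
C = 3/2 (C = (6 + 0)/(3 + 1) = 6/4 = 6*(¼) = 3/2 ≈ 1.5000)
h(z, B) = z² + B*z
66*(h(7, C) - 107) = 66*(7*(3/2 + 7) - 107) = 66*(7*(17/2) - 107) = 66*(119/2 - 107) = 66*(-95/2) = -3135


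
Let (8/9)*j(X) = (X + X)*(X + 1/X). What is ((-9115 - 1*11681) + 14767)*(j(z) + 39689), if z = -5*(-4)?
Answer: -978898585/4 ≈ -2.4472e+8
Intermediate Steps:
z = 20
j(X) = 9*X*(X + 1/X)/4 (j(X) = 9*((X + X)*(X + 1/X))/8 = 9*((2*X)*(X + 1/X))/8 = 9*(2*X*(X + 1/X))/8 = 9*X*(X + 1/X)/4)
((-9115 - 1*11681) + 14767)*(j(z) + 39689) = ((-9115 - 1*11681) + 14767)*((9/4 + (9/4)*20**2) + 39689) = ((-9115 - 11681) + 14767)*((9/4 + (9/4)*400) + 39689) = (-20796 + 14767)*((9/4 + 900) + 39689) = -6029*(3609/4 + 39689) = -6029*162365/4 = -978898585/4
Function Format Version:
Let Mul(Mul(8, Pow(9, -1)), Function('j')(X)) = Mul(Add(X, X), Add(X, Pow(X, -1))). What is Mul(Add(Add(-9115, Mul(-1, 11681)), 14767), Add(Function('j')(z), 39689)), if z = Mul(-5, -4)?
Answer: Rational(-978898585, 4) ≈ -2.4472e+8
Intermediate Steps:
z = 20
Function('j')(X) = Mul(Rational(9, 4), X, Add(X, Pow(X, -1))) (Function('j')(X) = Mul(Rational(9, 8), Mul(Add(X, X), Add(X, Pow(X, -1)))) = Mul(Rational(9, 8), Mul(Mul(2, X), Add(X, Pow(X, -1)))) = Mul(Rational(9, 8), Mul(2, X, Add(X, Pow(X, -1)))) = Mul(Rational(9, 4), X, Add(X, Pow(X, -1))))
Mul(Add(Add(-9115, Mul(-1, 11681)), 14767), Add(Function('j')(z), 39689)) = Mul(Add(Add(-9115, Mul(-1, 11681)), 14767), Add(Add(Rational(9, 4), Mul(Rational(9, 4), Pow(20, 2))), 39689)) = Mul(Add(Add(-9115, -11681), 14767), Add(Add(Rational(9, 4), Mul(Rational(9, 4), 400)), 39689)) = Mul(Add(-20796, 14767), Add(Add(Rational(9, 4), 900), 39689)) = Mul(-6029, Add(Rational(3609, 4), 39689)) = Mul(-6029, Rational(162365, 4)) = Rational(-978898585, 4)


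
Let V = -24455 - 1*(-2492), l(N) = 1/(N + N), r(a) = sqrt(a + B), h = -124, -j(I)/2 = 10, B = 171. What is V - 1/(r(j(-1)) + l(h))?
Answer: -203972643437/9287103 - 61504*sqrt(151)/9287103 ≈ -21963.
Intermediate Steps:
j(I) = -20 (j(I) = -2*10 = -20)
r(a) = sqrt(171 + a) (r(a) = sqrt(a + 171) = sqrt(171 + a))
l(N) = 1/(2*N)
V = -21963 (V = -24455 + 2492 = -21963)
V - 1/(r(j(-1)) + l(h)) = -21963 - 1/(sqrt(171 - 20) + (1/2)/(-124)) = -21963 - 1/(sqrt(151) + (1/2)*(-1/124)) = -21963 - 1/(sqrt(151) - 1/248) = -21963 - 1/(-1/248 + sqrt(151))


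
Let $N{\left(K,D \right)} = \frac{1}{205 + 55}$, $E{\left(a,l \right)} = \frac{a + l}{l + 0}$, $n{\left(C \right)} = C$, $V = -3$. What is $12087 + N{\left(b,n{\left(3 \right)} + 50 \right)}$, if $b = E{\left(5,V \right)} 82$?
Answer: $\frac{3142621}{260} \approx 12087.0$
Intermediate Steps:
$E{\left(a,l \right)} = \frac{a + l}{l}$
$b = - \frac{164}{3}$ ($b = \frac{5 - 3}{-3} \cdot 82 = \left(- \frac{1}{3}\right) 2 \cdot 82 = \left(- \frac{2}{3}\right) 82 = - \frac{164}{3} \approx -54.667$)
$N{\left(K,D \right)} = \frac{1}{260}$
$12087 + N{\left(b,n{\left(3 \right)} + 50 \right)} = 12087 + \frac{1}{260} = \frac{3142621}{260}$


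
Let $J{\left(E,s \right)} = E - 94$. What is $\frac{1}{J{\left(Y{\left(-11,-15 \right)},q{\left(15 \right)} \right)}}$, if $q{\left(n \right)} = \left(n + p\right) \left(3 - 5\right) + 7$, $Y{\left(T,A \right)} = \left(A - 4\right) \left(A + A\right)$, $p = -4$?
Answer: $\frac{1}{476} \approx 0.0021008$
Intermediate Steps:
$Y{\left(T,A \right)} = 2 A \left(-4 + A\right)$ ($Y{\left(T,A \right)} = \left(-4 + A\right) 2 A = 2 A \left(-4 + A\right)$)
$q{\left(n \right)} = 15 - 2 n$ ($q{\left(n \right)} = \left(n - 4\right) \left(3 - 5\right) + 7 = \left(-4 + n\right) \left(-2\right) + 7 = \left(8 - 2 n\right) + 7 = 15 - 2 n$)
$J{\left(E,s \right)} = -94 + E$
$\frac{1}{J{\left(Y{\left(-11,-15 \right)},q{\left(15 \right)} \right)}} = \frac{1}{-94 + 2 \left(-15\right) \left(-4 - 15\right)} = \frac{1}{-94 + 2 \left(-15\right) \left(-19\right)} = \frac{1}{-94 + 570} = \frac{1}{476}$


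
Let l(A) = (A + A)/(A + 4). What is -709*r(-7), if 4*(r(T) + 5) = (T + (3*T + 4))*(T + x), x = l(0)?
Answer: -26233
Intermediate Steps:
l(A) = 2*A/(4 + A) (l(A) = (2*A)/(4 + A) = 2*A/(4 + A))
x = 0 (x = 2*0/(4 + 0) = 2*0/4 = 2*0*(¼) = 0)
r(T) = -5 + T*(4 + 4*T)/4 (r(T) = -5 + ((T + (3*T + 4))*(T + 0))/4 = -5 + ((T + (4 + 3*T))*T)/4 = -5 + ((4 + 4*T)*T)/4 = -5 + (T*(4 + 4*T))/4 = -5 + T*(4 + 4*T)/4)
-709*r(-7) = -709*(-5 - 7 + (-7)²) = -709*(-5 - 7 + 49) = -709*37 = -26233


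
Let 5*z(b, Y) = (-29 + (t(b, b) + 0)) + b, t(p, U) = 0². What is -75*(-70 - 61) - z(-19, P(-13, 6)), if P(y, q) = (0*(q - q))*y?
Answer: 49173/5 ≈ 9834.6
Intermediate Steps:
t(p, U) = 0
P(y, q) = 0 (P(y, q) = (0*0)*y = 0*y = 0)
z(b, Y) = -29/5 + b/5 (z(b, Y) = ((-29 + (0 + 0)) + b)/5 = ((-29 + 0) + b)/5 = (-29 + b)/5 = -29/5 + b/5)
-75*(-70 - 61) - z(-19, P(-13, 6)) = -75*(-70 - 61) - (-29/5 + (⅕)*(-19)) = -75*(-131) - (-29/5 - 19/5) = 9825 - 1*(-48/5) = 9825 + 48/5 = 49173/5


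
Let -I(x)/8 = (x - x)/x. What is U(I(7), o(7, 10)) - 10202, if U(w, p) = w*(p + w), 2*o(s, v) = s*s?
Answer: -10202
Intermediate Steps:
I(x) = 0 (I(x) = -8*(x - x)/x = -0/x = -8*0 = 0)
o(s, v) = s²/2 (o(s, v) = (s*s)/2 = s²/2)
U(I(7), o(7, 10)) - 10202 = 0*((½)*7² + 0) - 10202 = 0*((½)*49 + 0) - 10202 = 0*(49/2 + 0) - 10202 = 0*(49/2) - 10202 = 0 - 10202 = -10202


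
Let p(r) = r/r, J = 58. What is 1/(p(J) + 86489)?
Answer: 1/86490 ≈ 1.1562e-5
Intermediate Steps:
p(r) = 1
1/(p(J) + 86489) = 1/(1 + 86489) = 1/86490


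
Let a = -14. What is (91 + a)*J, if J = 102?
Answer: 7854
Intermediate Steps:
(91 + a)*J = (91 - 14)*102 = 77*102 = 7854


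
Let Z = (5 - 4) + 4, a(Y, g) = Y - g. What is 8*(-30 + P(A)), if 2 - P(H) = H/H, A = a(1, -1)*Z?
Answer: -232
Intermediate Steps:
Z = 5 (Z = 1 + 4 = 5)
A = 10 (A = (1 - 1*(-1))*5 = (1 + 1)*5 = 2*5 = 10)
P(H) = 1 (P(H) = 2 - H/H = 2 - 1*1 = 2 - 1 = 1)
8*(-30 + P(A)) = 8*(-30 + 1) = 8*(-29) = -232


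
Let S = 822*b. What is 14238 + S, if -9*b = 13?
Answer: 39152/3 ≈ 13051.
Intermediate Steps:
b = -13/9 (b = -⅑*13 = -13/9 ≈ -1.4444)
S = -3562/3 (S = 822*(-13/9) = -3562/3 ≈ -1187.3)
14238 + S = 14238 - 3562/3 = 39152/3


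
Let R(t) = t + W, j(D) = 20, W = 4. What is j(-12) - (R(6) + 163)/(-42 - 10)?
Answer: 1213/52 ≈ 23.327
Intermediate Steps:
R(t) = 4 + t (R(t) = t + 4 = 4 + t)
j(-12) - (R(6) + 163)/(-42 - 10) = 20 - ((4 + 6) + 163)/(-42 - 10) = 20 - (10 + 163)/(-52) = 20 - 173*(-1)/52 = 20 - 1*(-173/52) = 20 + 173/52 = 1213/52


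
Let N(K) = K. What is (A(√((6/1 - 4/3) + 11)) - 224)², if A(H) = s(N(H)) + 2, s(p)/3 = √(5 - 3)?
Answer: 49302 - 1332*√2 ≈ 47418.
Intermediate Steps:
s(p) = 3*√2 (s(p) = 3*√(5 - 3) = 3*√2)
A(H) = 2 + 3*√2 (A(H) = 3*√2 + 2 = 2 + 3*√2)
(A(√((6/1 - 4/3) + 11)) - 224)² = ((2 + 3*√2) - 224)² = (-222 + 3*√2)²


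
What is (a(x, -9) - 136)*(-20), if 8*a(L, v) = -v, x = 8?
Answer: 5395/2 ≈ 2697.5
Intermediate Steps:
a(L, v) = -v/8 (a(L, v) = (-v)/8 = -v/8)
(a(x, -9) - 136)*(-20) = (-⅛*(-9) - 136)*(-20) = (9/8 - 136)*(-20) = -1079/8*(-20) = 5395/2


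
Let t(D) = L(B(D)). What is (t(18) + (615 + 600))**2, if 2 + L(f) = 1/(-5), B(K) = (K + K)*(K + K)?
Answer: 36772096/25 ≈ 1.4709e+6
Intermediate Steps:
B(K) = 4*K**2 (B(K) = (2*K)*(2*K) = 4*K**2)
L(f) = -11/5 (L(f) = -2 + 1/(-5) = -2 - 1/5 = -11/5)
t(D) = -11/5
(t(18) + (615 + 600))**2 = (-11/5 + (615 + 600))**2 = (-11/5 + 1215)**2 = (6064/5)**2 = 36772096/25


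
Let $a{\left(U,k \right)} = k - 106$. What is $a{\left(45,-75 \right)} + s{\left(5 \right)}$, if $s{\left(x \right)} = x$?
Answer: $-176$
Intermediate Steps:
$a{\left(U,k \right)} = -106 + k$ ($a{\left(U,k \right)} = k - 106 = -106 + k$)
$a{\left(45,-75 \right)} + s{\left(5 \right)} = \left(-106 - 75\right) + 5 = -181 + 5 = -176$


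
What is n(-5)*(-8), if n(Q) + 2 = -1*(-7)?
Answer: -40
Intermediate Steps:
n(Q) = 5 (n(Q) = -2 - 1*(-7) = -2 + 7 = 5)
n(-5)*(-8) = 5*(-8) = -40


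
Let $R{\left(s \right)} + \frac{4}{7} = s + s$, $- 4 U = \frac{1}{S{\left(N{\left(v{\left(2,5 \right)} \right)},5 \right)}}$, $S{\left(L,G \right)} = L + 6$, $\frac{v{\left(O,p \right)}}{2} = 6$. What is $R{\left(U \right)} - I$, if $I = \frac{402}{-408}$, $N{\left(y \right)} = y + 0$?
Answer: $\frac{827}{2142} \approx 0.38609$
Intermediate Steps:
$v{\left(O,p \right)} = 12$ ($v{\left(O,p \right)} = 2 \cdot 6 = 12$)
$N{\left(y \right)} = y$
$S{\left(L,G \right)} = 6 + L$
$I = - \frac{67}{68}$ ($I = 402 \left(- \frac{1}{408}\right) = - \frac{67}{68} \approx -0.98529$)
$U = - \frac{1}{72}$ ($U = - \frac{1}{4 \left(6 + 12\right)} = - \frac{1}{4 \cdot 18} = \left(- \frac{1}{4}\right) \frac{1}{18} = - \frac{1}{72} \approx -0.013889$)
$R{\left(s \right)} = - \frac{4}{7} + 2 s$ ($R{\left(s \right)} = - \frac{4}{7} + \left(s + s\right) = - \frac{4}{7} + 2 s$)
$R{\left(U \right)} - I = \left(- \frac{4}{7} + 2 \left(- \frac{1}{72}\right)\right) - - \frac{67}{68} = \left(- \frac{4}{7} - \frac{1}{36}\right) + \frac{67}{68} = - \frac{151}{252} + \frac{67}{68} = \frac{827}{2142}$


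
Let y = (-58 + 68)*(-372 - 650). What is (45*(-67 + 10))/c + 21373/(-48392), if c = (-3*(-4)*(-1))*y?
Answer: -22877585/49456624 ≈ -0.46258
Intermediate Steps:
y = -10220 (y = 10*(-1022) = -10220)
c = 122640 (c = (-3*(-4)*(-1))*(-10220) = (12*(-1))*(-10220) = -12*(-10220) = 122640)
(45*(-67 + 10))/c + 21373/(-48392) = (45*(-67 + 10))/122640 + 21373/(-48392) = (45*(-57))*(1/122640) + 21373*(-1/48392) = -2565*1/122640 - 21373/48392 = -171/8176 - 21373/48392 = -22877585/49456624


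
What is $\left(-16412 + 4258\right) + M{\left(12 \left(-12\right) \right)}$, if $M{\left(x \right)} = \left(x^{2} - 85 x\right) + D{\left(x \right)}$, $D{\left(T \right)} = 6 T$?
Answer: $19958$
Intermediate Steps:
$M{\left(x \right)} = x^{2} - 79 x$ ($M{\left(x \right)} = \left(x^{2} - 85 x\right) + 6 x = x^{2} - 79 x$)
$\left(-16412 + 4258\right) + M{\left(12 \left(-12\right) \right)} = \left(-16412 + 4258\right) + 12 \left(-12\right) \left(-79 + 12 \left(-12\right)\right) = -12154 - 144 \left(-79 - 144\right) = -12154 - -32112 = -12154 + 32112 = 19958$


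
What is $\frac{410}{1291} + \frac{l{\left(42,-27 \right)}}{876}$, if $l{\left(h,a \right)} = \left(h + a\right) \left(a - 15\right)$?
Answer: $- \frac{75695}{188486} \approx -0.40159$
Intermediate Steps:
$l{\left(h,a \right)} = \left(-15 + a\right) \left(a + h\right)$ ($l{\left(h,a \right)} = \left(a + h\right) \left(-15 + a\right) = \left(-15 + a\right) \left(a + h\right)$)
$\frac{410}{1291} + \frac{l{\left(42,-27 \right)}}{876} = \frac{410}{1291} + \frac{\left(-27\right)^{2} - -405 - 630 - 1134}{876} = 410 \cdot \frac{1}{1291} + \left(729 + 405 - 630 - 1134\right) \frac{1}{876} = \frac{410}{1291} - \frac{105}{146} = - \frac{75695}{188486}$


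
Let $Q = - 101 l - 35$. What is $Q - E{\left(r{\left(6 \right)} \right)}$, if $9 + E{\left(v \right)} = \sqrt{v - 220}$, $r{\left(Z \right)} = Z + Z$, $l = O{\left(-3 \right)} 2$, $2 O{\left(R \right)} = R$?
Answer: $277 - 4 i \sqrt{13} \approx 277.0 - 14.422 i$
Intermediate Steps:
$O{\left(R \right)} = \frac{R}{2}$
$l = -3$ ($l = \frac{1}{2} \left(-3\right) 2 = \left(- \frac{3}{2}\right) 2 = -3$)
$r{\left(Z \right)} = 2 Z$
$E{\left(v \right)} = -9 + \sqrt{-220 + v}$ ($E{\left(v \right)} = -9 + \sqrt{v - 220} = -9 + \sqrt{-220 + v}$)
$Q = 268$ ($Q = \left(-101\right) \left(-3\right) - 35 = 303 - 35 = 268$)
$Q - E{\left(r{\left(6 \right)} \right)} = 268 - \left(-9 + \sqrt{-220 + 2 \cdot 6}\right) = 268 - \left(-9 + \sqrt{-220 + 12}\right) = 268 - \left(-9 + \sqrt{-208}\right) = 268 - \left(-9 + 4 i \sqrt{13}\right) = 268 + \left(9 - 4 i \sqrt{13}\right) = 277 - 4 i \sqrt{13}$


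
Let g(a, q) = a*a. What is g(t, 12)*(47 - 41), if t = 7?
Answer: 294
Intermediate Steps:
g(a, q) = a²
g(t, 12)*(47 - 41) = 7²*(47 - 41) = 49*6 = 294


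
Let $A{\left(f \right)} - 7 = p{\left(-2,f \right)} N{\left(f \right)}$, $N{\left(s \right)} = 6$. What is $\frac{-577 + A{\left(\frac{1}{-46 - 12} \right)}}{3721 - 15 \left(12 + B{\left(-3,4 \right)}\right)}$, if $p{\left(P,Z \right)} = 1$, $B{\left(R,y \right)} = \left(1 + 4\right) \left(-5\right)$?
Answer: $- \frac{141}{979} \approx -0.14402$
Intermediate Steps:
$B{\left(R,y \right)} = -25$ ($B{\left(R,y \right)} = 5 \left(-5\right) = -25$)
$A{\left(f \right)} = 13$ ($A{\left(f \right)} = 7 + 1 \cdot 6 = 7 + 6 = 13$)
$\frac{-577 + A{\left(\frac{1}{-46 - 12} \right)}}{3721 - 15 \left(12 + B{\left(-3,4 \right)}\right)} = \frac{-577 + 13}{3721 - 15 \left(12 - 25\right)} = - \frac{564}{3721 - -195} = - \frac{564}{3721 + 195} = - \frac{564}{3916} = \left(-564\right) \frac{1}{3916} = - \frac{141}{979}$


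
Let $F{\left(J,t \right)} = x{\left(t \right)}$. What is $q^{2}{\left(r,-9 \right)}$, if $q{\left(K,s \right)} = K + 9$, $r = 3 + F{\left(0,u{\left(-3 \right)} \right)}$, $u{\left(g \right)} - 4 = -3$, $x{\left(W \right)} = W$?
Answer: $169$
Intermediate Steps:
$u{\left(g \right)} = 1$ ($u{\left(g \right)} = 4 - 3 = 1$)
$F{\left(J,t \right)} = t$
$r = 4$ ($r = 3 + 1 = 4$)
$q{\left(K,s \right)} = 9 + K$
$q^{2}{\left(r,-9 \right)} = \left(9 + 4\right)^{2} = 13^{2} = 169$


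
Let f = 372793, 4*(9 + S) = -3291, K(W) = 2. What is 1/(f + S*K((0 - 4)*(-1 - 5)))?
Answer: 2/742259 ≈ 2.6945e-6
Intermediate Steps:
S = -3327/4 (S = -9 + (¼)*(-3291) = -9 - 3291/4 = -3327/4 ≈ -831.75)
1/(f + S*K((0 - 4)*(-1 - 5))) = 1/(372793 - 3327/4*2) = 1/(372793 - 3327/2) = 1/(742259/2) = 2/742259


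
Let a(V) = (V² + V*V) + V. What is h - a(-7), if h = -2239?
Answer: -2330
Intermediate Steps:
a(V) = V + 2*V² (a(V) = (V² + V²) + V = 2*V² + V = V + 2*V²)
h - a(-7) = -2239 - (-7)*(1 + 2*(-7)) = -2239 - (-7)*(1 - 14) = -2239 - (-7)*(-13) = -2239 - 1*91 = -2239 - 91 = -2330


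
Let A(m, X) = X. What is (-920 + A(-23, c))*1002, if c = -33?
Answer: -954906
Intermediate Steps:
(-920 + A(-23, c))*1002 = (-920 - 33)*1002 = -953*1002 = -954906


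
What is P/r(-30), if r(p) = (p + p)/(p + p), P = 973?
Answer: 973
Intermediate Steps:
r(p) = 1 (r(p) = (2*p)/((2*p)) = (2*p)*(1/(2*p)) = 1)
P/r(-30) = 973/1 = 973*1 = 973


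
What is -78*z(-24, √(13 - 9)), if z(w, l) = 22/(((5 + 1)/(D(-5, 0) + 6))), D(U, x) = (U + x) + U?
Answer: 1144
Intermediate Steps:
D(U, x) = x + 2*U
z(w, l) = -44/3 (z(w, l) = 22/(((5 + 1)/((0 + 2*(-5)) + 6))) = 22/((6/((0 - 10) + 6))) = 22/((6/(-10 + 6))) = 22/((6/(-4))) = 22/((6*(-¼))) = 22/(-3/2) = 22*(-⅔) = -44/3)
-78*z(-24, √(13 - 9)) = -78*(-44/3) = 1144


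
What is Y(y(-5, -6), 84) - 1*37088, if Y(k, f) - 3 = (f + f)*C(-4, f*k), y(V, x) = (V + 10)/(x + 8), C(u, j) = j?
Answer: -1805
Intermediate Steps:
y(V, x) = (10 + V)/(8 + x)
Y(k, f) = 3 + 2*k*f² (Y(k, f) = 3 + (f + f)*(f*k) = 3 + (2*f)*(f*k) = 3 + 2*k*f²)
Y(y(-5, -6), 84) - 1*37088 = (3 + 2*((10 - 5)/(8 - 6))*84²) - 1*37088 = (3 + 2*(5/2)*7056) - 37088 = (3 + 35280) - 37088 = 35283 - 37088 = -1805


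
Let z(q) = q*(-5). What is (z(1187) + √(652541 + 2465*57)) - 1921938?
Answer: -1927873 + √793046 ≈ -1.9270e+6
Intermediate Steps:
z(q) = -5*q
(z(1187) + √(652541 + 2465*57)) - 1921938 = (-5*1187 + √(652541 + 2465*57)) - 1921938 = (-5935 + √(652541 + 140505)) - 1921938 = (-5935 + √793046) - 1921938 = -1927873 + √793046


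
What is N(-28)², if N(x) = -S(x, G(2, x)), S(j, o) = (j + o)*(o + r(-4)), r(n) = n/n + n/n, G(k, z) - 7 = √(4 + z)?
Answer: 41913 + 10224*I*√6 ≈ 41913.0 + 25044.0*I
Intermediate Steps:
G(k, z) = 7 + √(4 + z)
r(n) = 2 (r(n) = 1 + 1 = 2)
S(j, o) = (2 + o)*(j + o) (S(j, o) = (j + o)*(o + 2) = (j + o)*(2 + o) = (2 + o)*(j + o))
N(x) = -14 - (7 + √(4 + x))² - 2*x - 2*√(4 + x) - x*(7 + √(4 + x)) (N(x) = -((7 + √(4 + x))² + 2*x + 2*(7 + √(4 + x)) + x*(7 + √(4 + x))) = -((7 + √(4 + x))² + 2*x + (14 + 2*√(4 + x)) + x*(7 + √(4 + x))) = -(14 + (7 + √(4 + x))² + 2*x + 2*√(4 + x) + x*(7 + √(4 + x))) = -14 - (7 + √(4 + x))² - 2*x - 2*√(4 + x) - x*(7 + √(4 + x)))
N(-28)² = (-67 - 16*√(4 - 28) - 10*(-28) - 1*(-28)*√(4 - 28))² = (-67 - 32*I*√6 + 280 - 1*(-28)*√(-24))² = (-67 - 32*I*√6 + 280 - 1*(-28)*2*I*√6)² = (-67 - 32*I*√6 + 280 + 56*I*√6)² = (213 + 24*I*√6)²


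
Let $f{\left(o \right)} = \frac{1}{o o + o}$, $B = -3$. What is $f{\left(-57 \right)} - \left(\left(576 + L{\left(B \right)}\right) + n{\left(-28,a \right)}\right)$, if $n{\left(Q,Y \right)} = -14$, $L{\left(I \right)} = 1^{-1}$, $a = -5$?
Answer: $- \frac{1797095}{3192} \approx -563.0$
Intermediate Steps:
$L{\left(I \right)} = 1$
$f{\left(o \right)} = \frac{1}{o + o^{2}}$ ($f{\left(o \right)} = \frac{1}{o^{2} + o} = \frac{1}{o + o^{2}}$)
$f{\left(-57 \right)} - \left(\left(576 + L{\left(B \right)}\right) + n{\left(-28,a \right)}\right) = \frac{1}{\left(-57\right) \left(1 - 57\right)} - \left(\left(576 + 1\right) - 14\right) = - \frac{1}{57 \left(-56\right)} - \left(577 - 14\right) = \left(- \frac{1}{57}\right) \left(- \frac{1}{56}\right) - 563 = \frac{1}{3192} - 563 = - \frac{1797095}{3192}$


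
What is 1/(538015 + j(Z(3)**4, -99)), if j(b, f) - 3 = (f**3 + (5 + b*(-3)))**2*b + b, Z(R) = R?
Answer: 1/76297308075988 ≈ 1.3107e-14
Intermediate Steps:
j(b, f) = 3 + b + b*(5 + f**3 - 3*b)**2 (j(b, f) = 3 + ((f**3 + (5 + b*(-3)))**2*b + b) = 3 + ((f**3 + (5 - 3*b))**2*b + b) = 3 + ((5 + f**3 - 3*b)**2*b + b) = 3 + (b*(5 + f**3 - 3*b)**2 + b) = 3 + (b + b*(5 + f**3 - 3*b)**2) = 3 + b + b*(5 + f**3 - 3*b)**2)
1/(538015 + j(Z(3)**4, -99)) = 1/(538015 + (3 + 3**4 + 3**4*(5 + (-99)**3 - 3*3**4)**2)) = 1/(538015 + (3 + 81 + 81*(5 - 970299 - 3*81)**2)) = 1/(538015 + (3 + 81 + 81*(5 - 970299 - 243)**2)) = 1/(538015 + (3 + 81 + 81*(-970537)**2)) = 1/(538015 + (3 + 81 + 81*941942068369)) = 1/(538015 + (3 + 81 + 76297307537889)) = 1/(538015 + 76297307537973) = 1/76297308075988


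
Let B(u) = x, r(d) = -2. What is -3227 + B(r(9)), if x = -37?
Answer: -3264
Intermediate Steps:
B(u) = -37
-3227 + B(r(9)) = -3227 - 37 = -3264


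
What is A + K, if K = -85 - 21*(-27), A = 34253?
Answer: 34735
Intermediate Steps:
K = 482 (K = -85 + 567 = 482)
A + K = 34253 + 482 = 34735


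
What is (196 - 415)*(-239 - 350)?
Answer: 128991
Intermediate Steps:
(196 - 415)*(-239 - 350) = -219*(-589) = 128991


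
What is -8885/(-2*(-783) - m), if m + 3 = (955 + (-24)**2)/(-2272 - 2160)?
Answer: -39378320/6955339 ≈ -5.6616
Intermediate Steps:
m = -14827/4432 (m = -3 + (955 + (-24)**2)/(-2272 - 2160) = -3 + (955 + 576)/(-4432) = -3 + 1531*(-1/4432) = -3 - 1531/4432 = -14827/4432 ≈ -3.3454)
-8885/(-2*(-783) - m) = -8885/(-2*(-783) - 1*(-14827/4432)) = -8885/(1566 + 14827/4432) = -8885/6955339/4432 = -8885*4432/6955339 = -39378320/6955339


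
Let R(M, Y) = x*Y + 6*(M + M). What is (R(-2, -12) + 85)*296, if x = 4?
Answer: 3848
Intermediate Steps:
R(M, Y) = 4*Y + 12*M (R(M, Y) = 4*Y + 6*(M + M) = 4*Y + 6*(2*M) = 4*Y + 12*M)
(R(-2, -12) + 85)*296 = ((4*(-12) + 12*(-2)) + 85)*296 = ((-48 - 24) + 85)*296 = (-72 + 85)*296 = 13*296 = 3848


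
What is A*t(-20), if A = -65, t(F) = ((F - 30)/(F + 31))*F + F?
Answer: -50700/11 ≈ -4609.1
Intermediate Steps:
t(F) = F + F*(-30 + F)/(31 + F) (t(F) = ((-30 + F)/(31 + F))*F + F = F*(-30 + F)/(31 + F) + F = F + F*(-30 + F)/(31 + F))
A*t(-20) = -(-1300)*(1 + 2*(-20))/(31 - 20) = -(-1300)*(1 - 40)/11 = -(-1300)*(-39)/11 = -65*780/11 = -50700/11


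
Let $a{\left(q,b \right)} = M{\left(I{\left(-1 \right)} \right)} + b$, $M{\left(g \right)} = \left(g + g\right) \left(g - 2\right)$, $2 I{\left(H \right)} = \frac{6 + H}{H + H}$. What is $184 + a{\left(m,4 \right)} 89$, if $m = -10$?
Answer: $\frac{10105}{8} \approx 1263.1$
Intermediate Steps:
$I{\left(H \right)} = \frac{6 + H}{4 H}$ ($I{\left(H \right)} = \frac{\left(6 + H\right) \frac{1}{H + H}}{2} = \frac{\left(6 + H\right) \frac{1}{2 H}}{2} = \frac{\frac{1}{2} \frac{1}{H} \left(6 + H\right)}{2} = \frac{6 + H}{4 H}$)
$M{\left(g \right)} = 2 g \left(-2 + g\right)$
$a{\left(q,b \right)} = \frac{65}{8} + b$ ($a{\left(q,b \right)} = 2 \frac{6 - 1}{4 \left(-1\right)} \left(-2 + \frac{6 - 1}{4 \left(-1\right)}\right) + b = 2 \cdot \frac{1}{4} \left(-1\right) 5 \left(-2 + \frac{1}{4} \left(-1\right) 5\right) + b = 2 \left(- \frac{5}{4}\right) \left(-2 - \frac{5}{4}\right) + b = 2 \left(- \frac{5}{4}\right) \left(- \frac{13}{4}\right) + b = \frac{65}{8} + b$)
$184 + a{\left(m,4 \right)} 89 = 184 + \left(\frac{65}{8} + 4\right) 89 = 184 + \frac{97}{8} \cdot 89 = 184 + \frac{8633}{8} = \frac{10105}{8}$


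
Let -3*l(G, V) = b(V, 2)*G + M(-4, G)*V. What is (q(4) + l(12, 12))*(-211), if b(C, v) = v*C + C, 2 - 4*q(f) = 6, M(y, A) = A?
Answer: 40723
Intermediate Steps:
q(f) = -1 (q(f) = ½ - ¼*6 = ½ - 3/2 = -1)
b(C, v) = C + C*v (b(C, v) = C*v + C = C + C*v)
l(G, V) = -4*G*V/3 (l(G, V) = -((V*(1 + 2))*G + G*V)/3 = -((V*3)*G + G*V)/3 = -((3*V)*G + G*V)/3 = -(3*G*V + G*V)/3 = -4*G*V/3)
(q(4) + l(12, 12))*(-211) = (-1 - 4/3*12*12)*(-211) = (-1 - 192)*(-211) = -193*(-211) = 40723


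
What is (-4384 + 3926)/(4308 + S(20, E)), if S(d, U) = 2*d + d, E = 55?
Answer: -229/2184 ≈ -0.10485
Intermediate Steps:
S(d, U) = 3*d
(-4384 + 3926)/(4308 + S(20, E)) = (-4384 + 3926)/(4308 + 3*20) = -458/(4308 + 60) = -458/4368 = -458*1/4368 = -229/2184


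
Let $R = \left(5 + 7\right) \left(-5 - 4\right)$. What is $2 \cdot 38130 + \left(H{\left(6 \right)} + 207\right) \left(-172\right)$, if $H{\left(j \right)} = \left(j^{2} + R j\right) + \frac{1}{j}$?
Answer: $\frac{437674}{3} \approx 1.4589 \cdot 10^{5}$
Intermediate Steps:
$R = -108$ ($R = 12 \left(-9\right) = -108$)
$H{\left(j \right)} = \frac{1}{j} + j^{2} - 108 j$ ($H{\left(j \right)} = \left(j^{2} - 108 j\right) + \frac{1}{j} = \frac{1}{j} + j^{2} - 108 j$)
$2 \cdot 38130 + \left(H{\left(6 \right)} + 207\right) \left(-172\right) = 2 \cdot 38130 + \left(\frac{1 + 6^{2} \left(-108 + 6\right)}{6} + 207\right) \left(-172\right) = 76260 + \left(\frac{1 + 36 \left(-102\right)}{6} + 207\right) \left(-172\right) = 76260 + \left(\frac{1 - 3672}{6} + 207\right) \left(-172\right) = 76260 + \left(\frac{1}{6} \left(-3671\right) + 207\right) \left(-172\right) = 76260 + \left(- \frac{3671}{6} + 207\right) \left(-172\right) = 76260 - - \frac{208894}{3} = 76260 + \frac{208894}{3} = \frac{437674}{3}$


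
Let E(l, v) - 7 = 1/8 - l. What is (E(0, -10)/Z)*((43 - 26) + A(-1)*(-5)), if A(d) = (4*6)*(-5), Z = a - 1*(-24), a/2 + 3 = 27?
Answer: 11723/192 ≈ 61.057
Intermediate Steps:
a = 48 (a = -6 + 2*27 = -6 + 54 = 48)
Z = 72 (Z = 48 - 1*(-24) = 48 + 24 = 72)
E(l, v) = 57/8 - l (E(l, v) = 7 + (1/8 - l) = 57/8 - l)
A(d) = -120 (A(d) = 24*(-5) = -120)
(E(0, -10)/Z)*((43 - 26) + A(-1)*(-5)) = ((57/8 - 1*0)/72)*((43 - 26) - 120*(-5)) = ((57/8 + 0)*(1/72))*(17 + 600) = ((57/8)*(1/72))*617 = (19/192)*617 = 11723/192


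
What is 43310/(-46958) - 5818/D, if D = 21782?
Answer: -304145016/255709789 ≈ -1.1894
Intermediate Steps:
43310/(-46958) - 5818/D = 43310/(-46958) - 5818/21782 = 43310*(-1/46958) - 5818*1/21782 = -21655/23479 - 2909/10891 = -304145016/255709789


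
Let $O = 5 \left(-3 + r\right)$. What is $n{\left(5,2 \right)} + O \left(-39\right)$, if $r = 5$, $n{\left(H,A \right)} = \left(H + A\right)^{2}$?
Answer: $-341$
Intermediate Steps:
$n{\left(H,A \right)} = \left(A + H\right)^{2}$
$O = 10$ ($O = 5 \left(-3 + 5\right) = 5 \cdot 2 = 10$)
$n{\left(5,2 \right)} + O \left(-39\right) = \left(2 + 5\right)^{2} + 10 \left(-39\right) = 7^{2} - 390 = 49 - 390 = -341$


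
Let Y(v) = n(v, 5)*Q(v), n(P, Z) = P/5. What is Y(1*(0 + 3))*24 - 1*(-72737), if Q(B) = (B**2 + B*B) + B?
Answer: 365197/5 ≈ 73039.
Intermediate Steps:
n(P, Z) = P/5 (n(P, Z) = P*(1/5) = P/5)
Q(B) = B + 2*B**2 (Q(B) = (B**2 + B**2) + B = 2*B**2 + B = B + 2*B**2)
Y(v) = v**2*(1 + 2*v)/5 (Y(v) = (v/5)*(v*(1 + 2*v)) = v**2*(1 + 2*v)/5)
Y(1*(0 + 3))*24 - 1*(-72737) = ((1*(0 + 3))**2*(1 + 2*(1*(0 + 3)))/5)*24 - 1*(-72737) = ((1*3)**2*(1 + 2*(1*3))/5)*24 + 72737 = ((1/5)*3**2*(1 + 2*3))*24 + 72737 = ((1/5)*9*(1 + 6))*24 + 72737 = ((1/5)*9*7)*24 + 72737 = (63/5)*24 + 72737 = 1512/5 + 72737 = 365197/5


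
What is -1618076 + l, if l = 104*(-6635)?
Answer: -2308116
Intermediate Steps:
l = -690040
-1618076 + l = -1618076 - 690040 = -2308116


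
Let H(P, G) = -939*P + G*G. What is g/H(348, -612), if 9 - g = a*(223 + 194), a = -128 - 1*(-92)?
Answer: 1669/5308 ≈ 0.31443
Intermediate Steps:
a = -36 (a = -128 + 92 = -36)
H(P, G) = G**2 - 939*P (H(P, G) = -939*P + G**2 = G**2 - 939*P)
g = 15021 (g = 9 - (-36)*(223 + 194) = 9 - (-36)*417 = 9 - 1*(-15012) = 9 + 15012 = 15021)
g/H(348, -612) = 15021/((-612)**2 - 939*348) = 15021/(374544 - 326772) = 15021/47772 = 15021*(1/47772) = 1669/5308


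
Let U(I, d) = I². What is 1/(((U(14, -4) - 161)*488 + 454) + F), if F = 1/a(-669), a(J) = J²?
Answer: 447561/7847534575 ≈ 5.7032e-5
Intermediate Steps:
F = 1/447561 (F = 1/((-669)²) = 1/447561 ≈ 2.2343e-6)
1/(((U(14, -4) - 161)*488 + 454) + F) = 1/(((14² - 161)*488 + 454) + 1/447561) = 1/(((196 - 161)*488 + 454) + 1/447561) = 1/((35*488 + 454) + 1/447561) = 1/((17080 + 454) + 1/447561) = 1/(17534 + 1/447561) = 1/(7847534575/447561) = 447561/7847534575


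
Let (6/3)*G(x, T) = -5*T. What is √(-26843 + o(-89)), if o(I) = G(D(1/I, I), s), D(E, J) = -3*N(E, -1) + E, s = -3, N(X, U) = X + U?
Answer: I*√107342/2 ≈ 163.82*I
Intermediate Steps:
N(X, U) = U + X
D(E, J) = 3 - 2*E (D(E, J) = -3*(-1 + E) + E = (3 - 3*E) + E = 3 - 2*E)
G(x, T) = -5*T/2 (G(x, T) = (-5*T)/2 = -5*T/2)
o(I) = 15/2 (o(I) = -5/2*(-3) = 15/2)
√(-26843 + o(-89)) = √(-26843 + 15/2) = √(-53671/2) = I*√107342/2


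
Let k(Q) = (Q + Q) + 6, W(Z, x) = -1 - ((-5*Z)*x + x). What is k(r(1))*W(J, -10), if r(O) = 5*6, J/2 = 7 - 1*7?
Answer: 594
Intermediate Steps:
J = 0 (J = 2*(7 - 1*7) = 2*(7 - 7) = 2*0 = 0)
W(Z, x) = -1 - x + 5*Z*x (W(Z, x) = -1 - (-5*Z*x + x) = -1 - (x - 5*Z*x) = -1 + (-x + 5*Z*x) = -1 - x + 5*Z*x)
r(O) = 30
k(Q) = 6 + 2*Q (k(Q) = 2*Q + 6 = 6 + 2*Q)
k(r(1))*W(J, -10) = (6 + 2*30)*(-1 - 1*(-10) + 5*0*(-10)) = (6 + 60)*(-1 + 10 + 0) = 66*9 = 594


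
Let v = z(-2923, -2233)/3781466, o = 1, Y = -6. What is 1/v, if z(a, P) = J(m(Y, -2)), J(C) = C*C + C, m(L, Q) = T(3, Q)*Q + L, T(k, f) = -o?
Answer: 1890733/6 ≈ 3.1512e+5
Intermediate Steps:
T(k, f) = -1 (T(k, f) = -1*1 = -1)
m(L, Q) = L - Q (m(L, Q) = -Q + L = L - Q)
J(C) = C + C² (J(C) = C² + C = C + C²)
z(a, P) = 12 (z(a, P) = (-6 - 1*(-2))*(1 + (-6 - 1*(-2))) = (-6 + 2)*(1 + (-6 + 2)) = -4*(1 - 4) = -4*(-3) = 12)
v = 6/1890733 (v = 12/3781466 = 12*(1/3781466) = 6/1890733 ≈ 3.1734e-6)
1/v = 1/(6/1890733) = 1890733/6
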